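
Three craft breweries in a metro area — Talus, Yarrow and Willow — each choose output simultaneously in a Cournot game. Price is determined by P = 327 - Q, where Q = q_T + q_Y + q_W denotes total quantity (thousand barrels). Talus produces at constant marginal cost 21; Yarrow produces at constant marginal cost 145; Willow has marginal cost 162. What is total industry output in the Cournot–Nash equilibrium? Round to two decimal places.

163.25

Talus's profit: π_T = (327 - Q)q_T - (21q_T). Setting ∂π_T/∂q_T = 0: 306 - 2q_T - (q_Y + q_W) = 0.
Yarrow's first-order condition: 182 - 2q_Y - (q_T + q_W) = 0.
Willow's first-order condition: 165 - 2q_W - (q_T + q_Y) = 0.
Adding the 3 conditions: 653 − 2Q − 2Q = 0, i.e. Q = 653/4.
Back-substituting: q_T = (306 − 653/4) = 571/4, q_Y = (182 − 653/4) = 75/4, q_W = (165 − 653/4) = 7/4.
Total output Q = 571/4 + 75/4 + 7/4 = 653/4.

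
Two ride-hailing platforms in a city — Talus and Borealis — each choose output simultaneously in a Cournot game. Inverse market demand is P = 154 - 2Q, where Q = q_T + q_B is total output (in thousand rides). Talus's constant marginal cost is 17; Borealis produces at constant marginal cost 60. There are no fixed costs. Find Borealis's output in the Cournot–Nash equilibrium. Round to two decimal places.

Talus's profit: π_T = (154 - 2Q)q_T - (17q_T). Setting ∂π_T/∂q_T = 0: 137 - 4q_T - 2(q_B) = 0.
Borealis's first-order condition: 94 - 4q_B - 2(q_T) = 0.
So q_T = (137 - 2q_B)/4 and q_B = (94 - 2q_T)/4.
Solving the pair: q_T = 30, q_B = 17/2.

8.50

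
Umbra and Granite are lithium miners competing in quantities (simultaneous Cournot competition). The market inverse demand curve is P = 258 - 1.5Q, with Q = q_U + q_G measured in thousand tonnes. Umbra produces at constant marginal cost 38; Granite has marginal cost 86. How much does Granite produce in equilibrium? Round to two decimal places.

Umbra's profit: π_U = (258 - 1.5Q)q_U - (38q_U). Setting ∂π_U/∂q_U = 0: 220 - 3q_U - (3/2)(q_G) = 0.
Granite's profit: π_G = (258 - 1.5Q)q_G - (86q_G). Setting ∂π_G/∂q_G = 0: 172 - 3q_G - (3/2)(q_U) = 0.
So q_U = (220 - (3/2)q_G)/3 and q_G = (172 - (3/2)q_U)/3.
Solving the pair: q_U = 536/9, q_G = 248/9.

27.56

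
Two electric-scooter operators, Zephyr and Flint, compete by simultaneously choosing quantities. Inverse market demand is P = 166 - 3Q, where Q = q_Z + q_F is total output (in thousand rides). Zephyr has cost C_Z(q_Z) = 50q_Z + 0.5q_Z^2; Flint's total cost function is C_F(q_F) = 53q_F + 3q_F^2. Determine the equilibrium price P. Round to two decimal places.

Zephyr's profit: π_Z = (166 - 3Q)q_Z - (50q_Z + (1/2)q_Z²). Setting ∂π_Z/∂q_Z = 0: 116 - 7q_Z - 3(q_F) = 0.
Flint's profit: π_F = (166 - 3Q)q_F - (53q_F + 3q_F²). Setting ∂π_F/∂q_F = 0: 113 - 12q_F - 3(q_Z) = 0.
Best responses: q_Z = (116 - 3q_F)/7, q_F = (113 - 3q_Z)/12.
Solving the pair: q_Z = 351/25, q_F = 443/75.
Total output Q = 1496/75, so price P = 166 - 3·(1496/75) = 106.1600.

106.16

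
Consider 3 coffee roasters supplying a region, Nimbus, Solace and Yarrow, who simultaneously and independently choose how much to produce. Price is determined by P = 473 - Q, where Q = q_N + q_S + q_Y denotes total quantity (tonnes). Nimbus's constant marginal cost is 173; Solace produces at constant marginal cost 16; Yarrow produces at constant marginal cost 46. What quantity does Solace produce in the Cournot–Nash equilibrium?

161

Nimbus's profit: π_N = (473 - Q)q_N - (173q_N). Setting ∂π_N/∂q_N = 0: 300 - 2q_N - (q_S + q_Y) = 0.
Solace's first-order condition: 457 - 2q_S - (q_N + q_Y) = 0.
Yarrow's first-order condition: 427 - 2q_Y - (q_N + q_S) = 0.
Summing all 3 equations gives 1184 − 4Q = 0, hence Q = 296.
Back-substituting: q_N = (300 − 296) = 4, q_S = (457 − 296) = 161, q_Y = (427 − 296) = 131.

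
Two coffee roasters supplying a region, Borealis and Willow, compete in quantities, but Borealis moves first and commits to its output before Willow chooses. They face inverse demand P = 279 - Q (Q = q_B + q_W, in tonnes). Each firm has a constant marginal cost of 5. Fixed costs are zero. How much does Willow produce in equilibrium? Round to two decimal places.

68.50

The follower Willow best-responds to any q_B: π_W = (279 - Q)q_W - 5q_W.
Setting the follower's marginal profit to zero, 274 - q_B - 2q_W = 0, i.e. q_W = (274 - q_B)/2.
The leader anticipates this reaction. Substituting into P = 279 - Q gives P = 142 - (1/2)q_B, so π_B = (142 - (1/2)q_B)q_B - 5q_B.
The leader's first-order condition 137 - q_B = 0 yields q_B = 137.
Then q_W = (274 - 137)/2 = 137/2.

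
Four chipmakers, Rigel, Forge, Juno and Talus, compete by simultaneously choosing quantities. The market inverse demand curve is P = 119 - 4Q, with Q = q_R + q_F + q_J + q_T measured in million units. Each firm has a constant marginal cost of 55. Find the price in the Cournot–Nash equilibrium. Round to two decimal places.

67.80

Each firm earns π_i = (119 - 4Q)q_i - 55q_i.
Setting ∂π_i/∂q_i = 0 with rivals' quantities fixed: 64 - 8q_i - 4·Σ_{j≠i} q_j = 0.
By symmetry each firm produces the same amount; substituting Σ_{j≠i} q_j = 3q_i yields q_i = 64/20 = 16/5.
Total output Q = 64/5, so price P = 119 - 4·(64/5) = 339/5.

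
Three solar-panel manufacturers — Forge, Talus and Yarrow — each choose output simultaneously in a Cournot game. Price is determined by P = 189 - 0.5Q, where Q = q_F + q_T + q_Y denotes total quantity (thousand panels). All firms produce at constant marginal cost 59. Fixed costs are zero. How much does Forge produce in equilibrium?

65

Each firm earns π_i = (189 - 0.5Q)q_i - 59q_i.
First-order condition (treating rivals' output as given): 130 - q_i - (1/2)·Σ_{j≠i} q_j = 0.
By symmetry each firm produces the same amount; substituting Σ_{j≠i} q_j = 2q_i yields q_i = 130/2 = 65.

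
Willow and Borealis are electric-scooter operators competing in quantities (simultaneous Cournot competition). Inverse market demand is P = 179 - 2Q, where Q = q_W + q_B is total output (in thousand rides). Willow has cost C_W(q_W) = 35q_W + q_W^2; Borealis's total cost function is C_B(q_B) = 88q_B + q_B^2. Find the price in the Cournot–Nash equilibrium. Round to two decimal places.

Willow's profit: π_W = (179 - 2Q)q_W - (35q_W + q_W²). Setting ∂π_W/∂q_W = 0: 144 - 6q_W - 2(q_B) = 0.
Borealis's first-order condition: 91 - 6q_B - 2(q_W) = 0.
So q_W = (144 - 2q_B)/6 and q_B = (91 - 2q_W)/6.
Solving the pair: q_W = 341/16, q_B = 129/16.
Total output Q = 235/8, so price P = 179 - 2·(235/8) = 481/4.

120.25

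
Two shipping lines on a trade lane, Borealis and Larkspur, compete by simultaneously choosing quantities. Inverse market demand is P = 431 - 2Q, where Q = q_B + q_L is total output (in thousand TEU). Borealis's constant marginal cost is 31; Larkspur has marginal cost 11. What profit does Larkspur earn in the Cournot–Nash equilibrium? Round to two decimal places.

Borealis's profit: π_B = (431 - 2Q)q_B - (31q_B). Setting ∂π_B/∂q_B = 0: 400 - 4q_B - 2(q_L) = 0.
Larkspur's profit: π_L = (431 - 2Q)q_L - (11q_L). Setting ∂π_L/∂q_L = 0: 420 - 4q_L - 2(q_B) = 0.
Best responses: q_B = (400 - 2q_L)/4, q_L = (420 - 2q_B)/4.
Substituting one into the other gives q_B = 190/3 and q_L = 220/3.
Price P = 431 - 2·(410/3) = 473/3.
Larkspur's profit: (473/3 - 11)·(220/3) = 10755.5556.

10755.56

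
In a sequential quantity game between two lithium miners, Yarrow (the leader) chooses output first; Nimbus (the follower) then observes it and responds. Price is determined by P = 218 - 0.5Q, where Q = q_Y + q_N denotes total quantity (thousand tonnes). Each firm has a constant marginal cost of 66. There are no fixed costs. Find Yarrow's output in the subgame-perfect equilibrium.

The follower Nimbus best-responds to any q_Y: π_N = (218 - 0.5Q)q_N - 66q_N.
Follower FOC: 152 - (1/2)q_Y - q_N = 0, so q_N(q_Y) = (152 - (1/2)q_Y).
The leader anticipates this reaction. Substituting into P = 218 - 0.5Q gives P = 142 - (1/4)q_Y, so π_Y = (142 - (1/4)q_Y)q_Y - 66q_Y.
The leader's first-order condition 76 - (1/2)q_Y = 0 yields q_Y = 152.
Then q_N = (152 - (1/2)·152) = 76.

152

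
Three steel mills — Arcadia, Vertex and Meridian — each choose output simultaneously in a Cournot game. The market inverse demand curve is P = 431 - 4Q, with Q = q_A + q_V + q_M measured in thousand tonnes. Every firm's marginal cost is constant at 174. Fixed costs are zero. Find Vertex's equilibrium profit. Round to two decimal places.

Each firm earns π_i = (431 - 4Q)q_i - 174q_i.
First-order condition (treating rivals' output as given): 257 - 8q_i - 4·Σ_{j≠i} q_j = 0.
By symmetry each firm produces the same amount; substituting Σ_{j≠i} q_j = 2q_i yields q_i = 257/16.
Price P = 431 - 4·(771/16) = 953/4.
Vertex's profit: (953/4 - 174)·(257/16) = 1032.0156.

1032.02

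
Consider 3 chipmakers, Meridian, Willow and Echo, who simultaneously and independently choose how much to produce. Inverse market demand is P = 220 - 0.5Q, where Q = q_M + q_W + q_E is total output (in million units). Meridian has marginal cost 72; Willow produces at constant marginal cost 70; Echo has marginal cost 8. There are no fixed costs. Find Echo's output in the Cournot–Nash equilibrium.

Meridian's profit: π_M = (220 - 0.5Q)q_M - (72q_M). Setting ∂π_M/∂q_M = 0: 148 - q_M - (1/2)(q_W + q_E) = 0.
Willow's profit: π_W = (220 - 0.5Q)q_W - (70q_W). Setting ∂π_W/∂q_W = 0: 150 - q_W - (1/2)(q_M + q_E) = 0.
Echo's profit: π_E = (220 - 0.5Q)q_E - (8q_E). Setting ∂π_E/∂q_E = 0: 212 - q_E - (1/2)(q_M + q_W) = 0.
Adding the 3 conditions: 510 − Q − Q = 0, i.e. Q = 255.
Back-substituting: q_M = (148 − 255/2)/(1/2) = 41, q_W = (150 − 255/2)/(1/2) = 45, q_E = (212 − 255/2)/(1/2) = 169.

169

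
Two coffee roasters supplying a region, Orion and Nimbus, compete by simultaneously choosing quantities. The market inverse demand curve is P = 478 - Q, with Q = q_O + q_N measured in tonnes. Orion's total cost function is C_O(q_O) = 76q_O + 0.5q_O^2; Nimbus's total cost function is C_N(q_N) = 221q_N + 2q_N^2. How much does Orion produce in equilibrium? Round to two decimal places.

Orion's profit: π_O = (478 - Q)q_O - (76q_O + (1/2)q_O²). Setting ∂π_O/∂q_O = 0: 402 - 3q_O - (q_N) = 0.
Nimbus's first-order condition: 257 - 6q_N - (q_O) = 0.
Rearranging gives the reaction functions q_O = (402 - q_N)/3 and q_N = (257 - q_O)/6.
Substituting one into the other gives q_O = 126.7647 and q_N = 369/17.

126.76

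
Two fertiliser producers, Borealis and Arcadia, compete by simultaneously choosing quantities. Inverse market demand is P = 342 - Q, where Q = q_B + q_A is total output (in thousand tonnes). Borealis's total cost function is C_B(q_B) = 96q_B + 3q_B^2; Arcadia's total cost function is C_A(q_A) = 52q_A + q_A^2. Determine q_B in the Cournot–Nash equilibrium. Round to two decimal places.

22.39

Borealis's profit: π_B = (342 - Q)q_B - (96q_B + 3q_B²). Setting ∂π_B/∂q_B = 0: 246 - 8q_B - (q_A) = 0.
Arcadia's profit: π_A = (342 - Q)q_A - (52q_A + q_A²). Setting ∂π_A/∂q_A = 0: 290 - 4q_A - (q_B) = 0.
Best responses: q_B = (246 - q_A)/8, q_A = (290 - q_B)/4.
Solving the pair: q_B = 694/31, q_A = 66.9032.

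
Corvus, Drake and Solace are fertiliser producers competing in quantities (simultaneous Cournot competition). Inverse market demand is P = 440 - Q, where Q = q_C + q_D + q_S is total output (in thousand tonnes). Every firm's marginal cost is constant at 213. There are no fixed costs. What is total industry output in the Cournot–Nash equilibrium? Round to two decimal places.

170.25

A representative firm's profit is π_i = q_i(440 - Q) - 213q_i.
Setting ∂π_i/∂q_i = 0 with rivals' quantities fixed: 227 - 2q_i - Σ_{j≠i} q_j = 0.
By symmetry each firm produces the same amount; substituting Σ_{j≠i} q_j = 2q_i yields q_i = 227/4.
Total output Q = 227/4 + 227/4 + 227/4 = 681/4.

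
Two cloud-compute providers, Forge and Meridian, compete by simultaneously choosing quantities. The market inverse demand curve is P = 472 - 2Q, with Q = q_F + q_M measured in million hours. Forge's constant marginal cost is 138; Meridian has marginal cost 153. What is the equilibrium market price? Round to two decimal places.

254.33

Forge's profit: π_F = (472 - 2Q)q_F - (138q_F). Setting ∂π_F/∂q_F = 0: 334 - 4q_F - 2(q_M) = 0.
Meridian's profit: π_M = (472 - 2Q)q_M - (153q_M). Setting ∂π_M/∂q_M = 0: 319 - 4q_M - 2(q_F) = 0.
So q_F = (334 - 2q_M)/4 and q_M = (319 - 2q_F)/4.
Solving the pair: q_F = 349/6, q_M = 152/3.
Total output Q = 653/6, so price P = 472 - 2·(653/6) = 763/3.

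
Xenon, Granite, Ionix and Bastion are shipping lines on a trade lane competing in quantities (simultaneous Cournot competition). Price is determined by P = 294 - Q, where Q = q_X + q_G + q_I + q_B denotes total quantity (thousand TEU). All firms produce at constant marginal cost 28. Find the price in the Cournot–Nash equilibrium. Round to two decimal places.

A representative firm's profit is π_i = q_i(294 - Q) - 28q_i.
Setting ∂π_i/∂q_i = 0 with rivals' quantities fixed: 266 - 2q_i - Σ_{j≠i} q_j = 0.
By symmetry each firm produces the same amount; substituting Σ_{j≠i} q_j = 3q_i yields q_i = 266/5.
Total output Q = 1064/5, so price P = 294 - 1064/5 = 406/5.

81.20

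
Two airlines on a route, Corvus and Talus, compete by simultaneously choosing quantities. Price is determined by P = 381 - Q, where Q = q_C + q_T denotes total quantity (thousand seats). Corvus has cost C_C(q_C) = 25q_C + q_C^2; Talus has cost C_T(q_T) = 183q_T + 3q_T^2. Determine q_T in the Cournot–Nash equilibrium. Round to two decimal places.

14.06

Corvus's profit: π_C = (381 - Q)q_C - (25q_C + q_C²). Setting ∂π_C/∂q_C = 0: 356 - 4q_C - (q_T) = 0.
Talus's first-order condition: 198 - 8q_T - (q_C) = 0.
Best responses: q_C = (356 - q_T)/4, q_T = (198 - q_C)/8.
Solving the pair: q_C = 85.4839, q_T = 436/31.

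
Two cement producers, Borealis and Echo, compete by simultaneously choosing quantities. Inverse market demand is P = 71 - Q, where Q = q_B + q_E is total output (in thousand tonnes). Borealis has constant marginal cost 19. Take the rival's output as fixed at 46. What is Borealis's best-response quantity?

3

With the rival's output fixed at 46, Borealis's profit is π_B = (71 - 46 - q_B)q_B - (19q_B) = (25 - q_B)q_B - (19q_B).
∂π_B/∂q_B = 6 - 2q_B = 0, so q_B = 3.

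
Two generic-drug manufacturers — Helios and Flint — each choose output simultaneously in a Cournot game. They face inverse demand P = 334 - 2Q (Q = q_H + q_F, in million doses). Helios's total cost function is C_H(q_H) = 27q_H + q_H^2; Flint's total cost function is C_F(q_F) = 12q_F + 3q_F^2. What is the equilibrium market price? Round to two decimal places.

Helios's profit: π_H = (334 - 2Q)q_H - (27q_H + q_H²). Setting ∂π_H/∂q_H = 0: 307 - 6q_H - 2(q_F) = 0.
Flint's first-order condition: 322 - 10q_F - 2(q_H) = 0.
Best responses: q_H = (307 - 2q_F)/6, q_F = (322 - 2q_H)/10.
Solving the pair: q_H = 1213/28, q_F = 659/28.
Total output Q = 468/7, so price P = 334 - 2·(468/7) = 1402/7.

200.29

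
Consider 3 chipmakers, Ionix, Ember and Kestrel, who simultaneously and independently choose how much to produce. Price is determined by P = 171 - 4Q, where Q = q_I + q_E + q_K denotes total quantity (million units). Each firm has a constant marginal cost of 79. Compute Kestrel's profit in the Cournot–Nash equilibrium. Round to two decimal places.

A representative firm's profit is π_i = q_i(171 - 4Q) - 79q_i.
Setting ∂π_i/∂q_i = 0 with rivals' quantities fixed: 92 - 8q_i - 4·Σ_{j≠i} q_j = 0.
With identical firms every q_j equals q_i, so Σ_{j≠i} q_j = 2q_i and 92 = 16q_i, giving q_i = 23/4.
Price P = 171 - 4·(69/4) = 102.
Kestrel's profit: (102 - 79)·(23/4) = 529/4.

132.25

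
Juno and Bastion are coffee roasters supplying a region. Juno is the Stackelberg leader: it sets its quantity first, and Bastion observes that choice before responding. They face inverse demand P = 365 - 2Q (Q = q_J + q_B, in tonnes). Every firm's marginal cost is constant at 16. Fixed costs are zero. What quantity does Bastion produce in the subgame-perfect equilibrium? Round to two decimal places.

The follower Bastion best-responds to any q_J: π_B = (365 - 2Q)q_B - 16q_B.
Setting the follower's marginal profit to zero, 349 - 2q_J - 4q_B = 0, i.e. q_B = (349 - 2q_J)/4.
Juno substitutes q_B(q_J) into its own profit: π_J = q_J(365 - 2q_J - (349 - 2q_J)/2) - 16q_J = (381/2 - q_J)q_J - 16q_J.
Maximising: ∂π_J/∂q_J = 349/2 - 2q_J = 0, giving q_J = 349/4.
Then q_B = (349 - 2·(349/4))/4 = 349/8.

43.63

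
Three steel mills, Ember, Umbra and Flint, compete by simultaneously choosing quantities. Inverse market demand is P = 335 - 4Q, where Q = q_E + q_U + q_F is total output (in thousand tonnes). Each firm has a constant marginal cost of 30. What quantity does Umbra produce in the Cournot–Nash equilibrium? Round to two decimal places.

Each firm earns π_i = (335 - 4Q)q_i - 30q_i.
Setting ∂π_i/∂q_i = 0 with rivals' quantities fixed: 305 - 8q_i - 4·Σ_{j≠i} q_j = 0.
By symmetry each firm produces the same amount; substituting Σ_{j≠i} q_j = 2q_i yields q_i = 305/16.

19.06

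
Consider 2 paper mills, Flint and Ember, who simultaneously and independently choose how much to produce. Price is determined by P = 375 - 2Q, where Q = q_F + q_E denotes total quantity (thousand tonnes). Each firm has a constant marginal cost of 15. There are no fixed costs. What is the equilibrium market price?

135

Each firm earns π_i = (375 - 2Q)q_i - 15q_i.
First-order condition (treating rivals' output as given): 360 - 4q_i - 2q_j = 0.
With identical firms every q_j equals q_i, so q_j = q_i and 360 = 6q_i, giving q_i = 60.
Total output Q = 120, so price P = 375 - 2·120 = 135.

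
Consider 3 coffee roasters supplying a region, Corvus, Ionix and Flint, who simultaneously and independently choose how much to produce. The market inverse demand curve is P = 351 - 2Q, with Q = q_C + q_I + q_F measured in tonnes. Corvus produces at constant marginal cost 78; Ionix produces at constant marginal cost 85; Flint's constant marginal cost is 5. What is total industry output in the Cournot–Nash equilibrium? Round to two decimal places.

110.63

Corvus's profit: π_C = (351 - 2Q)q_C - (78q_C). Setting ∂π_C/∂q_C = 0: 273 - 4q_C - 2(q_I + q_F) = 0.
Ionix's profit: π_I = (351 - 2Q)q_I - (85q_I). Setting ∂π_I/∂q_I = 0: 266 - 4q_I - 2(q_C + q_F) = 0.
Flint's first-order condition: 346 - 4q_F - 2(q_C + q_I) = 0.
Summing all 3 equations gives 885 − 8Q = 0, hence Q = 885/8.
Back-substituting: q_C = (273 − 885/4)/2 = 207/8, q_I = (266 − 885/4)/2 = 179/8, q_F = (346 − 885/4)/2 = 499/8.
Total output Q = 207/8 + 179/8 + 499/8 = 885/8.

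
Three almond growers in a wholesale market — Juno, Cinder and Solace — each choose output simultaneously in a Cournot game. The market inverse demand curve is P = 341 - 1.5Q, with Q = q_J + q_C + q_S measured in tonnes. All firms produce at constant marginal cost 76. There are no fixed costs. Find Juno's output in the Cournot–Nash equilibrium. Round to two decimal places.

44.17

A representative firm's profit is π_i = q_i(341 - 1.5Q) - 76q_i.
Setting ∂π_i/∂q_i = 0 with rivals' quantities fixed: 265 - 3q_i - (3/2)·Σ_{j≠i} q_j = 0.
With identical firms every q_j equals q_i, so Σ_{j≠i} q_j = 2q_i and 265 = 6q_i, giving q_i = 265/6.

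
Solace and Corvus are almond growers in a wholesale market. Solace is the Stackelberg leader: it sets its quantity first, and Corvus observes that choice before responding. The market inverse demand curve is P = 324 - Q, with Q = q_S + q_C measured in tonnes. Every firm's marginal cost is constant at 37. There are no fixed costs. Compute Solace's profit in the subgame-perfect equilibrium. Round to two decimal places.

The follower Corvus best-responds to any q_S: π_C = (324 - Q)q_C - 37q_C.
∂π_C/∂q_C = 287 - q_S - 2q_C = 0 gives the reaction function q_C = (287 - q_S)/2.
Solace substitutes q_C(q_S) into its own profit: π_S = q_S(324 - q_S - (287 - q_S)/2) - 37q_S = (361/2 - (1/2)q_S)q_S - 37q_S.
Leader FOC: 287/2 - q_S = 0, so q_S = 287/2.
Then q_C = (287 - 287/2)/2 = 287/4.
Price P = 324 - 861/4 = 435/4.
Solace's profit: (435/4 - 37)·(287/2) = 10296.1250.

10296.13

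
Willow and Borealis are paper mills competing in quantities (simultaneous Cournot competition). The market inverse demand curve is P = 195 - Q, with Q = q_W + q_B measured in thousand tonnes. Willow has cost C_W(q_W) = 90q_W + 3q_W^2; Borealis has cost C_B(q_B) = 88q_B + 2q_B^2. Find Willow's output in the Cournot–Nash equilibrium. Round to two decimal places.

11.13

Willow's profit: π_W = (195 - Q)q_W - (90q_W + 3q_W²). Setting ∂π_W/∂q_W = 0: 105 - 8q_W - (q_B) = 0.
Borealis's profit: π_B = (195 - Q)q_B - (88q_B + 2q_B²). Setting ∂π_B/∂q_B = 0: 107 - 6q_B - (q_W) = 0.
So q_W = (105 - q_B)/8 and q_B = (107 - q_W)/6.
Substituting one into the other gives q_W = 523/47 and q_B = 751/47.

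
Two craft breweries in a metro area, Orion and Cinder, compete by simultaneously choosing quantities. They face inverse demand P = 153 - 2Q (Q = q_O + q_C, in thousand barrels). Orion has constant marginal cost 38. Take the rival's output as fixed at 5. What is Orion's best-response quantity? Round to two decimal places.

With the rival's output fixed at 5, Orion's profit is π_O = (153 - 2·5 - 2q_O)q_O - (38q_O) = (143 - 2q_O)q_O - (38q_O).
∂π_O/∂q_O = 105 - 4q_O = 0, so q_O = 105/4.

26.25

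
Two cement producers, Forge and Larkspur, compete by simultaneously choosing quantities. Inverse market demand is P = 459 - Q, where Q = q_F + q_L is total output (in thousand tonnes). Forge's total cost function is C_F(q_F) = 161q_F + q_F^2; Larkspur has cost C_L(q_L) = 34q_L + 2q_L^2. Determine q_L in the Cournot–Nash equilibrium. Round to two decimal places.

60.96

Forge's profit: π_F = (459 - Q)q_F - (161q_F + q_F²). Setting ∂π_F/∂q_F = 0: 298 - 4q_F - (q_L) = 0.
Larkspur's profit: π_L = (459 - Q)q_L - (34q_L + 2q_L²). Setting ∂π_L/∂q_L = 0: 425 - 6q_L - (q_F) = 0.
So q_F = (298 - q_L)/4 and q_L = (425 - q_F)/6.
Substituting one into the other gives q_F = 1363/23 and q_L = 1402/23.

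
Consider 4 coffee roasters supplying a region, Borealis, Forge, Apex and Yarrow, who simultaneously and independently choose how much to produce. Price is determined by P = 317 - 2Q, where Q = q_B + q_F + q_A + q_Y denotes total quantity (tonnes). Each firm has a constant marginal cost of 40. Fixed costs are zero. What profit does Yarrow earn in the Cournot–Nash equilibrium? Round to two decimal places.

Each firm earns π_i = (317 - 2Q)q_i - 40q_i.
Setting ∂π_i/∂q_i = 0 with rivals' quantities fixed: 277 - 4q_i - 2·Σ_{j≠i} q_j = 0.
With identical firms every q_j equals q_i, so Σ_{j≠i} q_j = 3q_i and 277 = 10q_i, giving q_i = 277/10.
Price P = 317 - 2·(554/5) = 477/5.
Yarrow's profit: (477/5 - 40)·(277/10) = 1534.5800.

1534.58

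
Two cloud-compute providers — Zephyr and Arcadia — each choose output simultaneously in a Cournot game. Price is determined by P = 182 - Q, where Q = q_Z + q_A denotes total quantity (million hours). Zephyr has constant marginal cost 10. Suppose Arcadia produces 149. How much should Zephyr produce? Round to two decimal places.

11.50

With the rival's output fixed at 149, Zephyr's profit is π_Z = (182 - 149 - q_Z)q_Z - (10q_Z) = (33 - q_Z)q_Z - (10q_Z).
∂π_Z/∂q_Z = 23 - 2q_Z = 0, so q_Z = 23/2.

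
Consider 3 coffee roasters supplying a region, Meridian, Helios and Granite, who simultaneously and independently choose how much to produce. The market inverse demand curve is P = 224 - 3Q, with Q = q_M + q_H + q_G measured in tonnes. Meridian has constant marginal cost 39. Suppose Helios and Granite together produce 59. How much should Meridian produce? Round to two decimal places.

With rivals' combined output fixed at 59, Meridian's profit is π_M = (224 - 3·59 - 3q_M)q_M - (39q_M) = (47 - 3q_M)q_M - (39q_M).
∂π_M/∂q_M = 8 - 6q_M = 0, so q_M = 4/3.

1.33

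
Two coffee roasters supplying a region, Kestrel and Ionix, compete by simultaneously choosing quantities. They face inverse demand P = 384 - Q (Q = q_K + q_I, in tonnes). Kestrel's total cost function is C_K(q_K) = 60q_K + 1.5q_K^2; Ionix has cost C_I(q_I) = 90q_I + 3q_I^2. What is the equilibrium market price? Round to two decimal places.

Kestrel's profit: π_K = (384 - Q)q_K - (60q_K + (3/2)q_K²). Setting ∂π_K/∂q_K = 0: 324 - 5q_K - (q_I) = 0.
Ionix's profit: π_I = (384 - Q)q_I - (90q_I + 3q_I²). Setting ∂π_I/∂q_I = 0: 294 - 8q_I - (q_K) = 0.
So q_K = (324 - q_I)/5 and q_I = (294 - q_K)/8.
Solving the pair: q_K = 766/13, q_I = 382/13.
Total output Q = 1148/13, so price P = 384 - 1148/13 = 295.6923.

295.69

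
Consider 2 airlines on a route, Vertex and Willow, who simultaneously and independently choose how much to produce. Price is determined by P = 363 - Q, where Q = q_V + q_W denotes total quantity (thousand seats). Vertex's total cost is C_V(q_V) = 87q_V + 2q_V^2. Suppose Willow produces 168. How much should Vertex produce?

With the rival's output fixed at 168, Vertex's profit is π_V = (363 - 168 - q_V)q_V - (87q_V + 2q_V²) = (195 - q_V)q_V - (87q_V + 2q_V²).
∂π_V/∂q_V = 108 - 6q_V = 0, so q_V = 18.

18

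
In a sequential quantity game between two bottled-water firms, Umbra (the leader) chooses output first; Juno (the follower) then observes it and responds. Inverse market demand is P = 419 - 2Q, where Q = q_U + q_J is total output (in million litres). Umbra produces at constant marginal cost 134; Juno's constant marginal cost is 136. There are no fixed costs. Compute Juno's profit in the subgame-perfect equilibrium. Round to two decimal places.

Solve by backward induction. Given q_U, the follower Juno maximises π_J = (419 - 2q_U - 2q_J)q_J - 136q_J.
Follower FOC: 283 - 2q_U - 4q_J = 0, so q_J(q_U) = (283 - 2q_U)/4.
The leader anticipates this reaction. Substituting into P = 419 - 2Q gives P = 555/2 - q_U, so π_U = (555/2 - q_U)q_U - 134q_U.
Maximising: ∂π_U/∂q_U = 287/2 - 2q_U = 0, giving q_U = 287/4.
Then q_J = (283 - 2·(287/4))/4 = 279/8.
Price P = 419 - 2·(853/8) = 823/4.
Juno's profit: (823/4 - 136)·(279/8) = 2432.5313.

2432.53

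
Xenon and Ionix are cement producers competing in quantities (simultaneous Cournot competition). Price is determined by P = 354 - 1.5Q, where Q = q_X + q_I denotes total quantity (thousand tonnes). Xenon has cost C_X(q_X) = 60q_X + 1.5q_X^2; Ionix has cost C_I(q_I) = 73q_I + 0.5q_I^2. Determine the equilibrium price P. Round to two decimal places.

Xenon's profit: π_X = (354 - 1.5Q)q_X - (60q_X + (3/2)q_X²). Setting ∂π_X/∂q_X = 0: 294 - 6q_X - (3/2)(q_I) = 0.
Ionix's profit: π_I = (354 - 1.5Q)q_I - (73q_I + (1/2)q_I²). Setting ∂π_I/∂q_I = 0: 281 - 4q_I - (3/2)(q_X) = 0.
Best responses: q_X = (294 - (3/2)q_I)/6, q_I = (281 - (3/2)q_X)/4.
Solving the pair: q_X = 1006/29, q_I = 1660/29.
Total output Q = 91.9310, so price P = 354 - (3/2)·91.9310 = 216.1034.

216.10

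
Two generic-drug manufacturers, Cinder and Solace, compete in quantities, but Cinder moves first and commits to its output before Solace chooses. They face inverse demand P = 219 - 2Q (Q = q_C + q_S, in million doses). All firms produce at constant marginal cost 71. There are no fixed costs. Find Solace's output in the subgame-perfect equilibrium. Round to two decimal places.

Solve by backward induction. Given q_C, the follower Solace maximises π_S = (219 - 2q_C - 2q_S)q_S - 71q_S.
∂π_S/∂q_S = 148 - 2q_C - 4q_S = 0 gives the reaction function q_S = (148 - 2q_C)/4.
Cinder substitutes q_S(q_C) into its own profit: π_C = q_C(219 - 2q_C - (148 - 2q_C)/2) - 71q_C = (145 - q_C)q_C - 71q_C.
Leader FOC: 74 - 2q_C = 0, so q_C = 37.
Then q_S = (148 - 2·37)/4 = 37/2.

18.50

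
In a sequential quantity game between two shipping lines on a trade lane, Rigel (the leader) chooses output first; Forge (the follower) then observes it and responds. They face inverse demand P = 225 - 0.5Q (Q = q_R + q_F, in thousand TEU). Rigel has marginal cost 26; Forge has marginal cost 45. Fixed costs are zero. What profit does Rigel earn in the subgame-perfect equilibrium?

Solve by backward induction. Given q_R, the follower Forge maximises π_F = (225 - (1/2)q_R - (1/2)q_F)q_F - 45q_F.
Follower FOC: 180 - (1/2)q_R - q_F = 0, so q_F(q_R) = (180 - (1/2)q_R).
Rigel substitutes q_F(q_R) into its own profit: π_R = q_R(225 - (1/2)q_R - (180 - (1/2)q_R)/2) - 26q_R = (135 - (1/4)q_R)q_R - 26q_R.
Leader FOC: 109 - (1/2)q_R = 0, so q_R = 218.
Then q_F = (180 - (1/2)·218) = 71.
Price P = 225 - (1/2)·289 = 161/2.
Rigel's profit: (161/2 - 26)·218 = 11881.

11881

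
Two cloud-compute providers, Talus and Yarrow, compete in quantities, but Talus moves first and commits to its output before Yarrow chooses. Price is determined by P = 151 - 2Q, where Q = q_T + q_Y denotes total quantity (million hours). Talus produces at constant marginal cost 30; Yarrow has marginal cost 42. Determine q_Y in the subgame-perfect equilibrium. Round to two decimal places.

The follower Yarrow best-responds to any q_T: π_Y = (151 - 2Q)q_Y - 42q_Y.
Follower FOC: 109 - 2q_T - 4q_Y = 0, so q_Y(q_T) = (109 - 2q_T)/4.
Talus substitutes q_Y(q_T) into its own profit: π_T = q_T(151 - 2q_T - (109 - 2q_T)/2) - 30q_T = (193/2 - q_T)q_T - 30q_T.
Leader FOC: 133/2 - 2q_T = 0, so q_T = 133/4.
Then q_Y = (109 - 2·(133/4))/4 = 85/8.

10.63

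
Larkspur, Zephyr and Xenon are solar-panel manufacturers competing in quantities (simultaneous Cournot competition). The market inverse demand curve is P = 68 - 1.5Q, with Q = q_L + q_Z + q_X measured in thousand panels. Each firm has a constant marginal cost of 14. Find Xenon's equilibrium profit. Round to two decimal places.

121.50

A representative firm's profit is π_i = q_i(68 - 1.5Q) - 14q_i.
First-order condition (treating rivals' output as given): 54 - 3q_i - (3/2)·Σ_{j≠i} q_j = 0.
With identical firms every q_j equals q_i, so Σ_{j≠i} q_j = 2q_i and 54 = 6q_i, giving q_i = 9.
Price P = 68 - (3/2)·27 = 55/2.
Xenon's profit: (55/2 - 14)·9 = 243/2.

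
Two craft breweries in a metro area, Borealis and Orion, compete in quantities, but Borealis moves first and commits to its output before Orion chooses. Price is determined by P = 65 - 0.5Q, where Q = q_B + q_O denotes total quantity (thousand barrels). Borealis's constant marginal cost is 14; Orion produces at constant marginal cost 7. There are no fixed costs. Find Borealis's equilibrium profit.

The follower Orion best-responds to any q_B: π_O = (65 - 0.5Q)q_O - 7q_O.
∂π_O/∂q_O = 58 - (1/2)q_B - q_O = 0 gives the reaction function q_O = (58 - (1/2)q_B).
The leader anticipates this reaction. Substituting into P = 65 - 0.5Q gives P = 36 - (1/4)q_B, so π_B = (36 - (1/4)q_B)q_B - 14q_B.
Leader FOC: 22 - (1/2)q_B = 0, so q_B = 44.
Then q_O = (58 - (1/2)·44) = 36.
Price P = 65 - (1/2)·80 = 25.
Borealis's profit: (25 - 14)·44 = 484.

484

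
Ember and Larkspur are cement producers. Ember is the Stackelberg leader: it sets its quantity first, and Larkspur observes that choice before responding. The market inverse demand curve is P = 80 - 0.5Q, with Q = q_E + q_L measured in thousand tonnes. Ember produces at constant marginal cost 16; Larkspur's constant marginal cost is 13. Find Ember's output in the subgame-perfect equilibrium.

61

Solve by backward induction. Given q_E, the follower Larkspur maximises π_L = (80 - (1/2)q_E - (1/2)q_L)q_L - 13q_L.
Follower FOC: 67 - (1/2)q_E - q_L = 0, so q_L(q_E) = (67 - (1/2)q_E).
The leader anticipates this reaction. Substituting into P = 80 - 0.5Q gives P = 93/2 - (1/4)q_E, so π_E = (93/2 - (1/4)q_E)q_E - 16q_E.
Maximising: ∂π_E/∂q_E = 61/2 - (1/2)q_E = 0, giving q_E = 61.
Then q_L = (67 - (1/2)·61) = 73/2.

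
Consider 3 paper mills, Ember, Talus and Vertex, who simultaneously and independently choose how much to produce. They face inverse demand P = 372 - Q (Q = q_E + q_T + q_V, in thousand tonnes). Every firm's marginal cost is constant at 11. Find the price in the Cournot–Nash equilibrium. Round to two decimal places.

101.25

A representative firm's profit is π_i = q_i(372 - Q) - 11q_i.
First-order condition (treating rivals' output as given): 361 - 2q_i - Σ_{j≠i} q_j = 0.
With identical firms every q_j equals q_i, so Σ_{j≠i} q_j = 2q_i and 361 = 4q_i, giving q_i = 361/4.
Total output Q = 1083/4, so price P = 372 - 1083/4 = 405/4.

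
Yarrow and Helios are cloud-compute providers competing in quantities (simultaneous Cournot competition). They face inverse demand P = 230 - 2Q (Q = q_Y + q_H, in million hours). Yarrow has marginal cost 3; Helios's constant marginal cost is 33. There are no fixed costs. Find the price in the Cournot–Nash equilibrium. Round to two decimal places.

Yarrow's profit: π_Y = (230 - 2Q)q_Y - (3q_Y). Setting ∂π_Y/∂q_Y = 0: 227 - 4q_Y - 2(q_H) = 0.
Helios's first-order condition: 197 - 4q_H - 2(q_Y) = 0.
Best responses: q_Y = (227 - 2q_H)/4, q_H = (197 - 2q_Y)/4.
Solving the pair: q_Y = 257/6, q_H = 167/6.
Total output Q = 212/3, so price P = 230 - 2·(212/3) = 266/3.

88.67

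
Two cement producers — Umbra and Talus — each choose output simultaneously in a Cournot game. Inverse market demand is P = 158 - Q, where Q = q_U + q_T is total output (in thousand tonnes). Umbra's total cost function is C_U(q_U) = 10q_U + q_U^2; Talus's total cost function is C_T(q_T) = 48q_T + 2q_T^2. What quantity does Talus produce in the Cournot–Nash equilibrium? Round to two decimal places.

Umbra's profit: π_U = (158 - Q)q_U - (10q_U + q_U²). Setting ∂π_U/∂q_U = 0: 148 - 4q_U - (q_T) = 0.
Talus's profit: π_T = (158 - Q)q_T - (48q_T + 2q_T²). Setting ∂π_T/∂q_T = 0: 110 - 6q_T - (q_U) = 0.
Best responses: q_U = (148 - q_T)/4, q_T = (110 - q_U)/6.
Substituting one into the other gives q_U = 778/23 and q_T = 292/23.

12.70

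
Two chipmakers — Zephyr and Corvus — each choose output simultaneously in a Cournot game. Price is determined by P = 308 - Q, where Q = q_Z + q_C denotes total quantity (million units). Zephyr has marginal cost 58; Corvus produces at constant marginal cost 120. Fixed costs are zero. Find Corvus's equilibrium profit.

1764

Zephyr's profit: π_Z = (308 - Q)q_Z - (58q_Z). Setting ∂π_Z/∂q_Z = 0: 250 - 2q_Z - (q_C) = 0.
Corvus's first-order condition: 188 - 2q_C - (q_Z) = 0.
So q_Z = (250 - q_C)/2 and q_C = (188 - q_Z)/2.
Substituting one into the other gives q_Z = 104 and q_C = 42.
Price P = 308 - 146 = 162.
Corvus's profit: (162 - 120)·42 = 1764.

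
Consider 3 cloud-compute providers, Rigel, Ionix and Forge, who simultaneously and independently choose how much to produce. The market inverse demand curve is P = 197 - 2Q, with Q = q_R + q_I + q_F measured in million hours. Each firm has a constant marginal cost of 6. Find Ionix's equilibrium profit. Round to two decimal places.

Each firm earns π_i = (197 - 2Q)q_i - 6q_i.
Setting ∂π_i/∂q_i = 0 with rivals' quantities fixed: 191 - 4q_i - 2·Σ_{j≠i} q_j = 0.
By symmetry each firm produces the same amount; substituting Σ_{j≠i} q_j = 2q_i yields q_i = 191/8.
Price P = 197 - 2·(573/8) = 215/4.
Ionix's profit: (215/4 - 6)·(191/8) = 1140.0313.

1140.03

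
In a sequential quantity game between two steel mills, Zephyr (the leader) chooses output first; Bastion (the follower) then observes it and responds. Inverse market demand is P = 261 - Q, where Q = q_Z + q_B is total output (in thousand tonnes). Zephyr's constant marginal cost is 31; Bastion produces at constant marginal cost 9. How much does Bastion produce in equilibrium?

The follower Bastion best-responds to any q_Z: π_B = (261 - Q)q_B - 9q_B.
Setting the follower's marginal profit to zero, 252 - q_Z - 2q_B = 0, i.e. q_B = (252 - q_Z)/2.
Zephyr substitutes q_B(q_Z) into its own profit: π_Z = q_Z(261 - q_Z - (252 - q_Z)/2) - 31q_Z = (135 - (1/2)q_Z)q_Z - 31q_Z.
Leader FOC: 104 - q_Z = 0, so q_Z = 104.
Then q_B = (252 - 104)/2 = 74.

74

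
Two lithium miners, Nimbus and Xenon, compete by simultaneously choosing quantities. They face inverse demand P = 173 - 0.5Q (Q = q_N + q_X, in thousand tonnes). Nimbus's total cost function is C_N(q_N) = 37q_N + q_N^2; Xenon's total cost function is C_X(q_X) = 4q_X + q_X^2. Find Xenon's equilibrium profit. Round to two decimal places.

3775.76

Nimbus's profit: π_N = (173 - 0.5Q)q_N - (37q_N + q_N²). Setting ∂π_N/∂q_N = 0: 136 - 3q_N - (1/2)(q_X) = 0.
Xenon's profit: π_X = (173 - 0.5Q)q_X - (4q_X + q_X²). Setting ∂π_X/∂q_X = 0: 169 - 3q_X - (1/2)(q_N) = 0.
Rearranging gives the reaction functions q_N = (136 - (1/2)q_X)/3 and q_X = (169 - (1/2)q_N)/3.
Substituting one into the other gives q_N = 1294/35 and q_X = 1756/35.
Price P = 173 - (1/2)·(610/7) = 906/7.
Xenon's profit: (906/7)·(1756/35) - 4·(1756/35) - (1756/35)² = 3775.7584.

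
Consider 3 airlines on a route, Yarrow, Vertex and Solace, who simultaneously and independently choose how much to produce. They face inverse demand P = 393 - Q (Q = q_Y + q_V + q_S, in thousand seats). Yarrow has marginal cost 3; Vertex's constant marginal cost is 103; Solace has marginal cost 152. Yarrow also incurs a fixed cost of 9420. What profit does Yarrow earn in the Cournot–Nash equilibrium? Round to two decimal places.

16100.06

Yarrow's profit: π_Y = (393 - Q)q_Y - (3q_Y). Setting ∂π_Y/∂q_Y = 0: 390 - 2q_Y - (q_V + q_S) = 0.
Vertex's first-order condition: 290 - 2q_V - (q_Y + q_S) = 0.
Solace's first-order condition: 241 - 2q_S - (q_Y + q_V) = 0.
Summing all 3 equations gives 921 − 4Q = 0, hence Q = 921/4.
Back-substituting: q_Y = (390 − 921/4) = 639/4, q_V = (290 − 921/4) = 239/4, q_S = (241 − 921/4) = 43/4.
Price P = 393 - 921/4 = 651/4.
Yarrow's profit: (651/4 - 3)·(639/4) - 9420 = 16100.0625.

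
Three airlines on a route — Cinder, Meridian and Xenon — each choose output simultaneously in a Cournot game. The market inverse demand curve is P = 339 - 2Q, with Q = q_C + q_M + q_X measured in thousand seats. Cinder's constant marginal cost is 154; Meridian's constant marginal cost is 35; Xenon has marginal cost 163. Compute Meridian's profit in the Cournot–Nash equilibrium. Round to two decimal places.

9487.53

Cinder's profit: π_C = (339 - 2Q)q_C - (154q_C). Setting ∂π_C/∂q_C = 0: 185 - 4q_C - 2(q_M + q_X) = 0.
Meridian's first-order condition: 304 - 4q_M - 2(q_C + q_X) = 0.
Xenon's first-order condition: 176 - 4q_X - 2(q_C + q_M) = 0.
Adding the 3 first-order conditions: 665 − 8Q = 0, so Q = 665/8.
Back-substituting: q_C = (185 − 665/4)/2 = 75/8, q_M = (304 − 665/4)/2 = 551/8, q_X = (176 − 665/4)/2 = 39/8.
Price P = 339 - 2·(665/8) = 691/4.
Meridian's profit: (691/4 - 35)·(551/8) = 9487.5313.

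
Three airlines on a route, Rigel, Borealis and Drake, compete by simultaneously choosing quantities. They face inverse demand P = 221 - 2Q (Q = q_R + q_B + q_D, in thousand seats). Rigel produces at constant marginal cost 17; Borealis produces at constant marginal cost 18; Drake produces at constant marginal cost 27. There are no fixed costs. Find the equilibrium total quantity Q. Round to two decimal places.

75.13

Rigel's profit: π_R = (221 - 2Q)q_R - (17q_R). Setting ∂π_R/∂q_R = 0: 204 - 4q_R - 2(q_B + q_D) = 0.
Borealis's profit: π_B = (221 - 2Q)q_B - (18q_B). Setting ∂π_B/∂q_B = 0: 203 - 4q_B - 2(q_R + q_D) = 0.
Drake's first-order condition: 194 - 4q_D - 2(q_R + q_B) = 0.
Adding the 3 first-order conditions: 601 − 8Q = 0, so Q = 601/8.
Back-substituting: q_R = (204 − 601/4)/2 = 215/8, q_B = (203 − 601/4)/2 = 211/8, q_D = (194 − 601/4)/2 = 175/8.
Total output Q = 215/8 + 211/8 + 175/8 = 601/8.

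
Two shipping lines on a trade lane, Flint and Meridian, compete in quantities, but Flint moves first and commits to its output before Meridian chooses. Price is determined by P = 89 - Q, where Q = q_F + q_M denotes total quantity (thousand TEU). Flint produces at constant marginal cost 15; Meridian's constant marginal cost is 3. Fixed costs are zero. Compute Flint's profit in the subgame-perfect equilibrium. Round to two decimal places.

Solve by backward induction. Given q_F, the follower Meridian maximises π_M = (89 - q_F - q_M)q_M - 3q_M.
∂π_M/∂q_M = 86 - q_F - 2q_M = 0 gives the reaction function q_M = (86 - q_F)/2.
The leader anticipates this reaction. Substituting into P = 89 - Q gives P = 46 - (1/2)q_F, so π_F = (46 - (1/2)q_F)q_F - 15q_F.
The leader's first-order condition 31 - q_F = 0 yields q_F = 31.
Then q_M = (86 - 31)/2 = 55/2.
Price P = 89 - 117/2 = 61/2.
Flint's profit: (61/2 - 15)·31 = 961/2.

480.50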